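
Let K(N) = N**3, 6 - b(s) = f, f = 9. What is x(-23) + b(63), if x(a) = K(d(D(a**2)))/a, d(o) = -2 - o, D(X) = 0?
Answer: -61/23 ≈ -2.6522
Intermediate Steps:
b(s) = -3 (b(s) = 6 - 1*9 = 6 - 9 = -3)
x(a) = -8/a (x(a) = (-2 - 1*0)**3/a = (-2 + 0)**3/a = (-2)**3/a = -8/a)
x(-23) + b(63) = -8/(-23) - 3 = -8*(-1/23) - 3 = 8/23 - 3 = -61/23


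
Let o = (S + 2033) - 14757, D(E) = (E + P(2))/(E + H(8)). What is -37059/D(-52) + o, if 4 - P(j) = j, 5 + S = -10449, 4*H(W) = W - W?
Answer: -1542984/25 ≈ -61719.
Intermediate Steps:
H(W) = 0 (H(W) = (W - W)/4 = (¼)*0 = 0)
S = -10454 (S = -5 - 10449 = -10454)
P(j) = 4 - j
D(E) = (2 + E)/E (D(E) = (E + (4 - 1*2))/(E + 0) = (E + (4 - 2))/E = (E + 2)/E = (2 + E)/E)
o = -23178 (o = (-10454 + 2033) - 14757 = -8421 - 14757 = -23178)
-37059/D(-52) + o = -37059*(-52/(2 - 52)) - 23178 = -37059/((-1/52*(-50))) - 23178 = -37059/25/26 - 23178 = -37059*26/25 - 23178 = -963534/25 - 23178 = -1542984/25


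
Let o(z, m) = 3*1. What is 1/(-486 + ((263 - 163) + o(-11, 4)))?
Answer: -1/383 ≈ -0.0026110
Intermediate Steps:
o(z, m) = 3
1/(-486 + ((263 - 163) + o(-11, 4))) = 1/(-486 + ((263 - 163) + 3)) = 1/(-486 + (100 + 3)) = 1/(-486 + 103) = 1/(-383) = -1/383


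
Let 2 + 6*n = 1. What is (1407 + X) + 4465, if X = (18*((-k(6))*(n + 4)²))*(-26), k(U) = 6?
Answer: 47134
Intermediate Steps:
n = -⅙ (n = -⅓ + (⅙)*1 = -⅓ + ⅙ = -⅙ ≈ -0.16667)
X = 41262 (X = (18*((-1*6)*(-⅙ + 4)²))*(-26) = (18*(-6*(23/6)²))*(-26) = (18*(-6*529/36))*(-26) = (18*(-529/6))*(-26) = -1587*(-26) = 41262)
(1407 + X) + 4465 = (1407 + 41262) + 4465 = 42669 + 4465 = 47134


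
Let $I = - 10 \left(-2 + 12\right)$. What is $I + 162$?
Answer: $62$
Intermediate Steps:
$I = -100$ ($I = \left(-10\right) 10 = -100$)
$I + 162 = -100 + 162 = 62$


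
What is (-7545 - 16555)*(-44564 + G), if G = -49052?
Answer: 2256145600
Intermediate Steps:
(-7545 - 16555)*(-44564 + G) = (-7545 - 16555)*(-44564 - 49052) = -24100*(-93616) = 2256145600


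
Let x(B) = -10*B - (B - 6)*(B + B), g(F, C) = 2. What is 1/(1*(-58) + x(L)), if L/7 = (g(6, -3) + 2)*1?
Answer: -1/1570 ≈ -0.00063694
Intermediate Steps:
L = 28 (L = 7*((2 + 2)*1) = 7*(4*1) = 7*4 = 28)
x(B) = -10*B - 2*B*(-6 + B) (x(B) = -10*B - (-6 + B)*2*B = -10*B - 2*B*(-6 + B))
1/(1*(-58) + x(L)) = 1/(1*(-58) + 2*28*(1 - 1*28)) = 1/(-58 + 2*28*(1 - 28)) = 1/(-58 + 2*28*(-27)) = 1/(-58 - 1512) = 1/(-1570) = -1/1570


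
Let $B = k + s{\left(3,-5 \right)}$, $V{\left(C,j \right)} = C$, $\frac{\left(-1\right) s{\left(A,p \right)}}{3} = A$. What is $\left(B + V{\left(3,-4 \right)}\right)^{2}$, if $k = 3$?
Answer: $9$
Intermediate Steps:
$s{\left(A,p \right)} = - 3 A$
$B = -6$ ($B = 3 - 9 = -6$)
$\left(B + V{\left(3,-4 \right)}\right)^{2} = \left(-6 + 3\right)^{2} = \left(-3\right)^{2} = 9$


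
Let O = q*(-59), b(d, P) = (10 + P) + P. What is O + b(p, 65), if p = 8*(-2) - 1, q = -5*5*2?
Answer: 3090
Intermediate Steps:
q = -50 (q = -25*2 = -50)
p = -17 (p = -16 - 1 = -17)
b(d, P) = 10 + 2*P
O = 2950 (O = -50*(-59) = 2950)
O + b(p, 65) = 2950 + (10 + 2*65) = 2950 + (10 + 130) = 2950 + 140 = 3090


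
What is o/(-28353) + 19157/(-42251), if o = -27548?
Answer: 620772127/1197942603 ≈ 0.51820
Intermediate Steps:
o/(-28353) + 19157/(-42251) = -27548/(-28353) + 19157/(-42251) = -27548*(-1/28353) + 19157*(-1/42251) = 27548/28353 - 19157/42251 = 620772127/1197942603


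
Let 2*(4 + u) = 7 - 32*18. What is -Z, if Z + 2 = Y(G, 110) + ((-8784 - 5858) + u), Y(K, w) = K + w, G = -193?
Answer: 30031/2 ≈ 15016.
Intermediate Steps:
u = -577/2 (u = -4 + (7 - 32*18)/2 = -4 + (7 - 576)/2 = -4 + (½)*(-569) = -4 - 569/2 = -577/2 ≈ -288.50)
Z = -30031/2 (Z = -2 + ((-193 + 110) + ((-8784 - 5858) - 577/2)) = -2 + (-83 + (-14642 - 577/2)) = -2 + (-83 - 29861/2) = -2 - 30027/2 = -30031/2 ≈ -15016.)
-Z = -1*(-30031/2) = 30031/2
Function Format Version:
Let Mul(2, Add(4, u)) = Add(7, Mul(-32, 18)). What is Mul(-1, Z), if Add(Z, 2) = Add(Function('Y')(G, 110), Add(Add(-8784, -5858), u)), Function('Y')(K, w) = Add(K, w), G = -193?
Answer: Rational(30031, 2) ≈ 15016.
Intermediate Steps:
u = Rational(-577, 2) (u = Add(-4, Mul(Rational(1, 2), Add(7, Mul(-32, 18)))) = Add(-4, Mul(Rational(1, 2), Add(7, -576))) = Add(-4, Mul(Rational(1, 2), -569)) = Add(-4, Rational(-569, 2)) = Rational(-577, 2) ≈ -288.50)
Z = Rational(-30031, 2) (Z = Add(-2, Add(Add(-193, 110), Add(Add(-8784, -5858), Rational(-577, 2)))) = Add(-2, Add(-83, Add(-14642, Rational(-577, 2)))) = Add(-2, Add(-83, Rational(-29861, 2))) = Add(-2, Rational(-30027, 2)) = Rational(-30031, 2) ≈ -15016.)
Mul(-1, Z) = Mul(-1, Rational(-30031, 2)) = Rational(30031, 2)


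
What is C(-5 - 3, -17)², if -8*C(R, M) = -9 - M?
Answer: 1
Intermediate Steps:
C(R, M) = 9/8 + M/8 (C(R, M) = -(-9 - M)/8 = 9/8 + M/8)
C(-5 - 3, -17)² = (9/8 + (⅛)*(-17))² = (9/8 - 17/8)² = (-1)² = 1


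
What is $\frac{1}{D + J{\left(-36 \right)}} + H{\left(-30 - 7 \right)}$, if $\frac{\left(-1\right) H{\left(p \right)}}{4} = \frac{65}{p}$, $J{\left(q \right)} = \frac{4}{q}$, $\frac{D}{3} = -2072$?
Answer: $\frac{14545367}{2069965} \approx 7.0269$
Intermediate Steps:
$D = -6216$ ($D = 3 \left(-2072\right) = -6216$)
$H{\left(p \right)} = - \frac{260}{p}$ ($H{\left(p \right)} = - 4 \frac{65}{p} = - \frac{260}{p}$)
$\frac{1}{D + J{\left(-36 \right)}} + H{\left(-30 - 7 \right)} = \frac{1}{-6216 + \frac{4}{-36}} - \frac{260}{-30 - 7} = \frac{1}{-6216 + 4 \left(- \frac{1}{36}\right)} - \frac{260}{-30 - 7} = \frac{1}{-6216 - \frac{1}{9}} - \frac{260}{-37} = \frac{1}{- \frac{55945}{9}} - - \frac{260}{37} = - \frac{9}{55945} + \frac{260}{37} = \frac{14545367}{2069965}$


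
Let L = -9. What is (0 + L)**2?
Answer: 81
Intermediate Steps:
(0 + L)**2 = (0 - 9)**2 = (-9)**2 = 81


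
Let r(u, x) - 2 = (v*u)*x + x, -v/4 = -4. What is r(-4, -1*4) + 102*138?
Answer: 14330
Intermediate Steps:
v = 16 (v = -4*(-4) = 16)
r(u, x) = 2 + x + 16*u*x (r(u, x) = 2 + ((16*u)*x + x) = 2 + (16*u*x + x) = 2 + (x + 16*u*x) = 2 + x + 16*u*x)
r(-4, -1*4) + 102*138 = (2 - 1*4 + 16*(-4)*(-1*4)) + 102*138 = (2 - 4 + 16*(-4)*(-4)) + 14076 = (2 - 4 + 256) + 14076 = 254 + 14076 = 14330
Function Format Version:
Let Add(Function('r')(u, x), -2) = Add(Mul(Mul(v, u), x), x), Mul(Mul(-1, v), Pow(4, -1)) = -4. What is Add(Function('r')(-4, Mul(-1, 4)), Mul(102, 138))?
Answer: 14330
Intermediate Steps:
v = 16 (v = Mul(-4, -4) = 16)
Function('r')(u, x) = Add(2, x, Mul(16, u, x)) (Function('r')(u, x) = Add(2, Add(Mul(Mul(16, u), x), x)) = Add(2, Add(Mul(16, u, x), x)) = Add(2, Add(x, Mul(16, u, x))) = Add(2, x, Mul(16, u, x)))
Add(Function('r')(-4, Mul(-1, 4)), Mul(102, 138)) = Add(Add(2, Mul(-1, 4), Mul(16, -4, Mul(-1, 4))), Mul(102, 138)) = Add(Add(2, -4, Mul(16, -4, -4)), 14076) = Add(Add(2, -4, 256), 14076) = Add(254, 14076) = 14330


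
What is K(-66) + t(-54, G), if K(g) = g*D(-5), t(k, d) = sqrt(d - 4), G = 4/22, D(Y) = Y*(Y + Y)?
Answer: -3300 + I*sqrt(462)/11 ≈ -3300.0 + 1.954*I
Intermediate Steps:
D(Y) = 2*Y**2 (D(Y) = Y*(2*Y) = 2*Y**2)
G = 2/11 (G = 4*(1/22) = 2/11 ≈ 0.18182)
t(k, d) = sqrt(-4 + d)
K(g) = 50*g (K(g) = g*(2*(-5)**2) = g*(2*25) = g*50 = 50*g)
K(-66) + t(-54, G) = 50*(-66) + sqrt(-4 + 2/11) = -3300 + sqrt(-42/11) = -3300 + I*sqrt(462)/11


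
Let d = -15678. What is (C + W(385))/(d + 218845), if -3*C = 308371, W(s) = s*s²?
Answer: 170891504/609501 ≈ 280.38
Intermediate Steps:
W(s) = s³
C = -308371/3 (C = -⅓*308371 = -308371/3 ≈ -1.0279e+5)
(C + W(385))/(d + 218845) = (-308371/3 + 385³)/(-15678 + 218845) = (-308371/3 + 57066625)/203167 = (170891504/3)*(1/203167) = 170891504/609501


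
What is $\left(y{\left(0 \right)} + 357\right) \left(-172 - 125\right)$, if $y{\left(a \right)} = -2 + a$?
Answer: $-105435$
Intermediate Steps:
$\left(y{\left(0 \right)} + 357\right) \left(-172 - 125\right) = \left(\left(-2 + 0\right) + 357\right) \left(-172 - 125\right) = \left(-2 + 357\right) \left(-297\right) = 355 \left(-297\right) = -105435$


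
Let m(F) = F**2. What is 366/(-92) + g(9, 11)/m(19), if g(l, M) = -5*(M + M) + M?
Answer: -70617/16606 ≈ -4.2525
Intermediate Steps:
g(l, M) = -9*M (g(l, M) = -10*M + M = -9*M)
366/(-92) + g(9, 11)/m(19) = 366/(-92) + (-9*11)/(19**2) = 366*(-1/92) - 99/361 = -183/46 - 99*1/361 = -183/46 - 99/361 = -70617/16606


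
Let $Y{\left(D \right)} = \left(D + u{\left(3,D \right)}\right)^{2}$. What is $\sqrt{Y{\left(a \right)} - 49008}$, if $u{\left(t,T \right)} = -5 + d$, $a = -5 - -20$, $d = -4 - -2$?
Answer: $4 i \sqrt{3059} \approx 221.23 i$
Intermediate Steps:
$d = -2$ ($d = -4 + 2 = -2$)
$a = 15$ ($a = -5 + 20 = 15$)
$u{\left(t,T \right)} = -7$ ($u{\left(t,T \right)} = -5 - 2 = -7$)
$Y{\left(D \right)} = \left(-7 + D\right)^{2}$ ($Y{\left(D \right)} = \left(D - 7\right)^{2} = \left(-7 + D\right)^{2}$)
$\sqrt{Y{\left(a \right)} - 49008} = \sqrt{\left(-7 + 15\right)^{2} - 49008} = \sqrt{8^{2} - 49008} = \sqrt{64 - 49008} = \sqrt{-48944} = 4 i \sqrt{3059}$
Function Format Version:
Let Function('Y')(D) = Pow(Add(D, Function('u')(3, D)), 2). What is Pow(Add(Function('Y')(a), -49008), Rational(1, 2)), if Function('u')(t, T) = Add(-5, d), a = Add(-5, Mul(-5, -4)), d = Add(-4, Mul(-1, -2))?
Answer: Mul(4, I, Pow(3059, Rational(1, 2))) ≈ Mul(221.23, I)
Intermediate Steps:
d = -2 (d = Add(-4, 2) = -2)
a = 15 (a = Add(-5, 20) = 15)
Function('u')(t, T) = -7 (Function('u')(t, T) = Add(-5, -2) = -7)
Function('Y')(D) = Pow(Add(-7, D), 2) (Function('Y')(D) = Pow(Add(D, -7), 2) = Pow(Add(-7, D), 2))
Pow(Add(Function('Y')(a), -49008), Rational(1, 2)) = Pow(Add(Pow(Add(-7, 15), 2), -49008), Rational(1, 2)) = Pow(Add(Pow(8, 2), -49008), Rational(1, 2)) = Pow(Add(64, -49008), Rational(1, 2)) = Pow(-48944, Rational(1, 2)) = Mul(4, I, Pow(3059, Rational(1, 2)))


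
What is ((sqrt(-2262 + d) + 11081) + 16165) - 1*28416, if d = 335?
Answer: -1170 + I*sqrt(1927) ≈ -1170.0 + 43.898*I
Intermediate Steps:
((sqrt(-2262 + d) + 11081) + 16165) - 1*28416 = ((sqrt(-2262 + 335) + 11081) + 16165) - 1*28416 = ((sqrt(-1927) + 11081) + 16165) - 28416 = ((I*sqrt(1927) + 11081) + 16165) - 28416 = ((11081 + I*sqrt(1927)) + 16165) - 28416 = (27246 + I*sqrt(1927)) - 28416 = -1170 + I*sqrt(1927)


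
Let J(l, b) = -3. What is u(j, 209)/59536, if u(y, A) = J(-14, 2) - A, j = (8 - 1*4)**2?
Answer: -53/14884 ≈ -0.0035609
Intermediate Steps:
j = 16 (j = (8 - 4)**2 = 4**2 = 16)
u(y, A) = -3 - A
u(j, 209)/59536 = (-3 - 1*209)/59536 = (-3 - 209)*(1/59536) = -212*1/59536 = -53/14884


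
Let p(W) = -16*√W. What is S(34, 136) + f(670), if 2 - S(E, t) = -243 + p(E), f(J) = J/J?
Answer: 246 + 16*√34 ≈ 339.30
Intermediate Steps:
f(J) = 1
S(E, t) = 245 + 16*√E (S(E, t) = 2 - (-243 - 16*√E) = 2 + (243 + 16*√E) = 245 + 16*√E)
S(34, 136) + f(670) = (245 + 16*√34) + 1 = 246 + 16*√34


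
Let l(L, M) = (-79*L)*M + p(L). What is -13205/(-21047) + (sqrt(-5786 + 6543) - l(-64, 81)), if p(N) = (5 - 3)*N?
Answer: -8616796971/21047 + sqrt(757) ≈ -4.0938e+5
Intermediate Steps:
p(N) = 2*N
l(L, M) = 2*L - 79*L*M (l(L, M) = (-79*L)*M + 2*L = -79*L*M + 2*L = 2*L - 79*L*M)
-13205/(-21047) + (sqrt(-5786 + 6543) - l(-64, 81)) = -13205/(-21047) + (sqrt(-5786 + 6543) - (-64)*(2 - 79*81)) = -13205*(-1/21047) + (sqrt(757) - (-64)*(2 - 6399)) = 13205/21047 + (sqrt(757) - (-64)*(-6397)) = 13205/21047 + (sqrt(757) - 1*409408) = 13205/21047 + (sqrt(757) - 409408) = 13205/21047 + (-409408 + sqrt(757)) = -8616796971/21047 + sqrt(757)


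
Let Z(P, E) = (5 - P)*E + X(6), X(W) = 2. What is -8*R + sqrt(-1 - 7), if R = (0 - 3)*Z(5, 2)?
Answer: 48 + 2*I*sqrt(2) ≈ 48.0 + 2.8284*I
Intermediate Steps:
Z(P, E) = 2 + E*(5 - P) (Z(P, E) = (5 - P)*E + 2 = E*(5 - P) + 2 = 2 + E*(5 - P))
R = -6 (R = (0 - 3)*(2 + 5*2 - 1*2*5) = -3*(2 + 10 - 10) = -3*2 = -6)
-8*R + sqrt(-1 - 7) = -8*(-6) + sqrt(-1 - 7) = 48 + sqrt(-8) = 48 + 2*I*sqrt(2)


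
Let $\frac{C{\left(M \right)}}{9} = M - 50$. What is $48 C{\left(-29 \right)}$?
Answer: $-34128$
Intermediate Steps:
$C{\left(M \right)} = -450 + 9 M$ ($C{\left(M \right)} = 9 \left(M - 50\right) = 9 \left(-50 + M\right) = -450 + 9 M$)
$48 C{\left(-29 \right)} = 48 \left(-450 + 9 \left(-29\right)\right) = 48 \left(-450 - 261\right) = 48 \left(-711\right) = -34128$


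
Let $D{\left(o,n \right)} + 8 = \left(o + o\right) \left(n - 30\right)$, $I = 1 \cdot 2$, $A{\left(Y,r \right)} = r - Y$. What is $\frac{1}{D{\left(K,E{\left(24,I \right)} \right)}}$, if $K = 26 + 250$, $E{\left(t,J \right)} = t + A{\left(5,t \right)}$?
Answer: $\frac{1}{7168} \approx 0.00013951$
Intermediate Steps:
$I = 2$
$E{\left(t,J \right)} = -5 + 2 t$ ($E{\left(t,J \right)} = t + \left(t - 5\right) = t + \left(-5 + t\right) = -5 + 2 t$)
$K = 276$
$D{\left(o,n \right)} = -8 + 2 o \left(-30 + n\right)$ ($D{\left(o,n \right)} = -8 + \left(o + o\right) \left(n - 30\right) = -8 + 2 o \left(-30 + n\right)$)
$\frac{1}{D{\left(K,E{\left(24,I \right)} \right)}} = \frac{1}{-8 - 16560 + 2 \left(-5 + 2 \cdot 24\right) 276} = \frac{1}{-8 - 16560 + 2 \left(-5 + 48\right) 276} = \frac{1}{-8 - 16560 + 2 \cdot 43 \cdot 276} = \frac{1}{-8 - 16560 + 23736} = \frac{1}{7168}$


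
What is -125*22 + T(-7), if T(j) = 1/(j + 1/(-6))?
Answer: -118256/43 ≈ -2750.1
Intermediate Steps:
T(j) = 1/(-⅙ + j) (T(j) = 1/(j - ⅙) = 1/(-⅙ + j))
-125*22 + T(-7) = -125*22 + 6/(-1 + 6*(-7)) = -2750 + 6/(-1 - 42) = -2750 + 6/(-43) = -2750 + 6*(-1/43) = -2750 - 6/43 = -118256/43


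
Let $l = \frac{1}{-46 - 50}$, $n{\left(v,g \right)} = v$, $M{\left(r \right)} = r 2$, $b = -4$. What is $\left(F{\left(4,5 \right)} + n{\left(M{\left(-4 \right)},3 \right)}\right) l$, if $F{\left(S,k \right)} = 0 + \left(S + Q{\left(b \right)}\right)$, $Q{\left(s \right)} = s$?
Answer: $\frac{1}{12} \approx 0.083333$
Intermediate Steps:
$M{\left(r \right)} = 2 r$
$l = - \frac{1}{96}$ ($l = \frac{1}{-96} = - \frac{1}{96} \approx -0.010417$)
$F{\left(S,k \right)} = -4 + S$ ($F{\left(S,k \right)} = 0 + \left(S - 4\right) = 0 + \left(-4 + S\right) = -4 + S$)
$\left(F{\left(4,5 \right)} + n{\left(M{\left(-4 \right)},3 \right)}\right) l = \left(\left(-4 + 4\right) + 2 \left(-4\right)\right) \left(- \frac{1}{96}\right) = \left(0 - 8\right) \left(- \frac{1}{96}\right) = \left(-8\right) \left(- \frac{1}{96}\right) = \frac{1}{12}$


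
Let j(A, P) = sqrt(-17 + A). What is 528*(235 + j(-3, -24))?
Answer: 124080 + 1056*I*sqrt(5) ≈ 1.2408e+5 + 2361.3*I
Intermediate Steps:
528*(235 + j(-3, -24)) = 528*(235 + sqrt(-17 - 3)) = 528*(235 + sqrt(-20)) = 528*(235 + 2*I*sqrt(5)) = 124080 + 1056*I*sqrt(5)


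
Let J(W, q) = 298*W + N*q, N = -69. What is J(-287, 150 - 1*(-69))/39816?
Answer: -100637/39816 ≈ -2.5275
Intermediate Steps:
J(W, q) = -69*q + 298*W (J(W, q) = 298*W - 69*q = -69*q + 298*W)
J(-287, 150 - 1*(-69))/39816 = (-69*(150 - 1*(-69)) + 298*(-287))/39816 = (-69*(150 + 69) - 85526)*(1/39816) = (-69*219 - 85526)*(1/39816) = (-15111 - 85526)*(1/39816) = -100637*1/39816 = -100637/39816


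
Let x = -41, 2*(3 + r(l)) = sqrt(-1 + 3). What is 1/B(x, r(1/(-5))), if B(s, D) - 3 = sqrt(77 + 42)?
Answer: -3/110 + sqrt(119)/110 ≈ 0.071897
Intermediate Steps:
r(l) = -3 + sqrt(2)/2 (r(l) = -3 + sqrt(-1 + 3)/2 = -3 + sqrt(2)/2)
B(s, D) = 3 + sqrt(119) (B(s, D) = 3 + sqrt(77 + 42) = 3 + sqrt(119))
1/B(x, r(1/(-5))) = 1/(3 + sqrt(119))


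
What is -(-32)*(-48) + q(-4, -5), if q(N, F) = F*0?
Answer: -1536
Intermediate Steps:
q(N, F) = 0
-(-32)*(-48) + q(-4, -5) = -(-32)*(-48) + 0 = -32*48 + 0 = -1536 + 0 = -1536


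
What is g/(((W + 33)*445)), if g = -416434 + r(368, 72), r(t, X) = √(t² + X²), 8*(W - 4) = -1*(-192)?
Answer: -416434/27145 + 104*√13/27145 ≈ -15.327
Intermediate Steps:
W = 28 (W = 4 + (-1*(-192))/8 = 4 + (⅛)*192 = 4 + 24 = 28)
r(t, X) = √(X² + t²)
g = -416434 + 104*√13 (g = -416434 + √(72² + 368²) = -416434 + √(5184 + 135424) = -416434 + √140608 = -416434 + 104*√13 ≈ -4.1606e+5)
g/(((W + 33)*445)) = (-416434 + 104*√13)/(((28 + 33)*445)) = (-416434 + 104*√13)/((61*445)) = (-416434 + 104*√13)/27145 = (-416434 + 104*√13)*(1/27145) = -416434/27145 + 104*√13/27145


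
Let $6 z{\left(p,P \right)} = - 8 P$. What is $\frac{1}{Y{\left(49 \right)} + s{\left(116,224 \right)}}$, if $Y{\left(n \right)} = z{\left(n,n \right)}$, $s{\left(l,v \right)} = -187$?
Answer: $- \frac{3}{757} \approx -0.003963$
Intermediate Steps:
$z{\left(p,P \right)} = - \frac{4 P}{3}$ ($z{\left(p,P \right)} = \frac{\left(-8\right) P}{6} = - \frac{4 P}{3}$)
$Y{\left(n \right)} = - \frac{4 n}{3}$
$\frac{1}{Y{\left(49 \right)} + s{\left(116,224 \right)}} = \frac{1}{\left(- \frac{4}{3}\right) 49 - 187} = \frac{1}{- \frac{196}{3} - 187} = \frac{1}{- \frac{757}{3}} = - \frac{3}{757}$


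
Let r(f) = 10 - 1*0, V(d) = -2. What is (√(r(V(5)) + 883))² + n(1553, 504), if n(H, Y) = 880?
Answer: 1773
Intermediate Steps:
r(f) = 10 (r(f) = 10 + 0 = 10)
(√(r(V(5)) + 883))² + n(1553, 504) = (√(10 + 883))² + 880 = (√893)² + 880 = 893 + 880 = 1773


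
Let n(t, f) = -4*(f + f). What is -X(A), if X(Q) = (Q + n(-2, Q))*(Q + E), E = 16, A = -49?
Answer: 11319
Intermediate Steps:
n(t, f) = -8*f
X(Q) = -7*Q*(16 + Q) (X(Q) = (Q - 8*Q)*(Q + 16) = (-7*Q)*(16 + Q) = -7*Q*(16 + Q))
-X(A) = -7*(-49)*(-16 - 1*(-49)) = -7*(-49)*(-16 + 49) = -7*(-49)*33 = -1*(-11319) = 11319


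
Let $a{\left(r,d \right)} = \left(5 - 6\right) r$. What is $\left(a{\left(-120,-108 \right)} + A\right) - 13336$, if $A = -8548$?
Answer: $-21764$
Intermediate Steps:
$a{\left(r,d \right)} = - r$
$\left(a{\left(-120,-108 \right)} + A\right) - 13336 = \left(\left(-1\right) \left(-120\right) - 8548\right) - 13336 = \left(120 - 8548\right) - 13336 = -8428 - 13336 = -21764$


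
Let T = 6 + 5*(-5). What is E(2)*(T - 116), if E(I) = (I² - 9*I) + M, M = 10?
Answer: 540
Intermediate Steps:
T = -19 (T = 6 - 25 = -19)
E(I) = 10 + I² - 9*I (E(I) = (I² - 9*I) + 10 = 10 + I² - 9*I)
E(2)*(T - 116) = (10 + 2² - 9*2)*(-19 - 116) = (10 + 4 - 18)*(-135) = -4*(-135) = 540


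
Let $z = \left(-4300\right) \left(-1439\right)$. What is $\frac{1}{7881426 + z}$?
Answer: $\frac{1}{14069126} \approx 7.1078 \cdot 10^{-8}$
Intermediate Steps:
$z = 6187700$
$\frac{1}{7881426 + z} = \frac{1}{7881426 + 6187700} = \frac{1}{14069126}$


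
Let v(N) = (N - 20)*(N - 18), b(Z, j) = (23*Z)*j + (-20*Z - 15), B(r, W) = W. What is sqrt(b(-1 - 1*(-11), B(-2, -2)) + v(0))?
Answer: 3*I*sqrt(35) ≈ 17.748*I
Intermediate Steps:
b(Z, j) = -15 - 20*Z + 23*Z*j (b(Z, j) = 23*Z*j + (-15 - 20*Z) = -15 - 20*Z + 23*Z*j)
v(N) = (-20 + N)*(-18 + N)
sqrt(b(-1 - 1*(-11), B(-2, -2)) + v(0)) = sqrt((-15 - 20*(-1 - 1*(-11)) + 23*(-1 - 1*(-11))*(-2)) + (360 + 0**2 - 38*0)) = sqrt((-15 - 20*(-1 + 11) + 23*(-1 + 11)*(-2)) + (360 + 0 + 0)) = sqrt((-15 - 20*10 + 23*10*(-2)) + 360) = sqrt((-15 - 200 - 460) + 360) = sqrt(-675 + 360) = sqrt(-315) = 3*I*sqrt(35)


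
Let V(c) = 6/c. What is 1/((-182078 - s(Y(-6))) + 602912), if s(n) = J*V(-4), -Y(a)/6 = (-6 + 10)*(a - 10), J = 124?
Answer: 1/421020 ≈ 2.3752e-6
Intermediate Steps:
Y(a) = 240 - 24*a (Y(a) = -6*(-6 + 10)*(a - 10) = -24*(-10 + a) = -6*(-40 + 4*a) = 240 - 24*a)
s(n) = -186 (s(n) = 124*(6/(-4)) = 124*(6*(-¼)) = 124*(-3/2) = -186)
1/((-182078 - s(Y(-6))) + 602912) = 1/((-182078 - 1*(-186)) + 602912) = 1/((-182078 + 186) + 602912) = 1/(-181892 + 602912) = 1/421020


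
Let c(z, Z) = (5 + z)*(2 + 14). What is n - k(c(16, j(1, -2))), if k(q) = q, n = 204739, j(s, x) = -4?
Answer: 204403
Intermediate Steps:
c(z, Z) = 80 + 16*z (c(z, Z) = (5 + z)*16 = 80 + 16*z)
n - k(c(16, j(1, -2))) = 204739 - (80 + 16*16) = 204739 - (80 + 256) = 204739 - 1*336 = 204739 - 336 = 204403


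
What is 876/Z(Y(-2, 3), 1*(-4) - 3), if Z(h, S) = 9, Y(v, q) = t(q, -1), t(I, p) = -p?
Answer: 292/3 ≈ 97.333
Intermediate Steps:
Y(v, q) = 1 (Y(v, q) = -1*(-1) = 1)
876/Z(Y(-2, 3), 1*(-4) - 3) = 876/9 = 876*(⅑) = 292/3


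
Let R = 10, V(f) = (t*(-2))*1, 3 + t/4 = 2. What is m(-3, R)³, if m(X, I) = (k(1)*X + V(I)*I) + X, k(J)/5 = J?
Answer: 238328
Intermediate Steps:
t = -4 (t = -12 + 4*2 = -12 + 8 = -4)
k(J) = 5*J
V(f) = 8 (V(f) = -4*(-2)*1 = 8*1 = 8)
m(X, I) = 6*X + 8*I (m(X, I) = ((5*1)*X + 8*I) + X = (5*X + 8*I) + X = 6*X + 8*I)
m(-3, R)³ = (6*(-3) + 8*10)³ = (-18 + 80)³ = 62³ = 238328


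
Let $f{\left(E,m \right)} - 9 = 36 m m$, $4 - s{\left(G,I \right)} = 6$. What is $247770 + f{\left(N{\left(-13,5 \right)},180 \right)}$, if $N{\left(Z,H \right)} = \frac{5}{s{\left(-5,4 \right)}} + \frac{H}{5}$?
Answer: $1414179$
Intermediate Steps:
$s{\left(G,I \right)} = -2$ ($s{\left(G,I \right)} = 4 - 6 = -2$)
$N{\left(Z,H \right)} = - \frac{5}{2} + \frac{H}{5}$ ($N{\left(Z,H \right)} = \frac{5}{-2} + \frac{H}{5} = 5 \left(- \frac{1}{2}\right) + H \frac{1}{5} = - \frac{5}{2} + \frac{H}{5}$)
$f{\left(E,m \right)} = 9 + 36 m^{2}$ ($f{\left(E,m \right)} = 9 + 36 m m = 9 + 36 m^{2}$)
$247770 + f{\left(N{\left(-13,5 \right)},180 \right)} = 247770 + \left(9 + 36 \cdot 180^{2}\right) = 247770 + \left(9 + 36 \cdot 32400\right) = 247770 + \left(9 + 1166400\right) = 247770 + 1166409 = 1414179$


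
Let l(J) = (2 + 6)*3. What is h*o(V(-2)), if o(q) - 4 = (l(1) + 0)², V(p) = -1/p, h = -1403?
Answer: -813740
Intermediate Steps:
l(J) = 24 (l(J) = 8*3 = 24)
o(q) = 580 (o(q) = 4 + (24 + 0)² = 4 + 24² = 4 + 576 = 580)
h*o(V(-2)) = -1403*580 = -813740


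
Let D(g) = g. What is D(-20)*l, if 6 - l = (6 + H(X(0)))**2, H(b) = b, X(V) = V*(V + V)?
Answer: 600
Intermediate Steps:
X(V) = 2*V**2 (X(V) = V*(2*V) = 2*V**2)
l = -30 (l = 6 - (6 + 2*0**2)**2 = 6 - (6 + 2*0)**2 = 6 - (6 + 0)**2 = 6 - 1*6**2 = 6 - 1*36 = 6 - 36 = -30)
D(-20)*l = -20*(-30) = 600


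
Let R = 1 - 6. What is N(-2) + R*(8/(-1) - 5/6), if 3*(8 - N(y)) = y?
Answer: 317/6 ≈ 52.833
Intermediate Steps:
N(y) = 8 - y/3
R = -5
N(-2) + R*(8/(-1) - 5/6) = (8 - ⅓*(-2)) - 5*(8/(-1) - 5/6) = (8 + ⅔) - 5*(8*(-1) - 5*⅙) = 26/3 - 5*(-8 - ⅚) = 26/3 - 5*(-53/6) = 26/3 + 265/6 = 317/6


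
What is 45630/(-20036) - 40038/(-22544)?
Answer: -28310169/56461448 ≈ -0.50141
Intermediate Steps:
45630/(-20036) - 40038/(-22544) = 45630*(-1/20036) - 40038*(-1/22544) = -22815/10018 + 20019/11272 = -28310169/56461448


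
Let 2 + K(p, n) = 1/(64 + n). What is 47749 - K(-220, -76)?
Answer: 573013/12 ≈ 47751.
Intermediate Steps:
K(p, n) = -2 + 1/(64 + n)
47749 - K(-220, -76) = 47749 - (-127 - 2*(-76))/(64 - 76) = 47749 - (-127 + 152)/(-12) = 47749 - (-1)*25/12 = 47749 - 1*(-25/12) = 47749 + 25/12 = 573013/12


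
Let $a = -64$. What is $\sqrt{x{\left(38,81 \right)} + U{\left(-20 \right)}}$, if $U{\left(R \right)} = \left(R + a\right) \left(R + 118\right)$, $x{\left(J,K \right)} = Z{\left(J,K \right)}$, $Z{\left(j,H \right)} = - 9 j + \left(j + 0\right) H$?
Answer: $2 i \sqrt{1374} \approx 74.135 i$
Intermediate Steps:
$Z{\left(j,H \right)} = - 9 j + H j$ ($Z{\left(j,H \right)} = - 9 j + j H = - 9 j + H j$)
$x{\left(J,K \right)} = J \left(-9 + K\right)$
$U{\left(R \right)} = \left(-64 + R\right) \left(118 + R\right)$ ($U{\left(R \right)} = \left(R - 64\right) \left(R + 118\right) = \left(-64 + R\right) \left(118 + R\right)$)
$\sqrt{x{\left(38,81 \right)} + U{\left(-20 \right)}} = \sqrt{38 \left(-9 + 81\right) + \left(-7552 + \left(-20\right)^{2} + 54 \left(-20\right)\right)} = \sqrt{38 \cdot 72 - 8232} = \sqrt{2736 - 8232} = \sqrt{-5496} = 2 i \sqrt{1374}$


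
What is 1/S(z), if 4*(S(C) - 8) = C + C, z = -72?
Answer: -1/28 ≈ -0.035714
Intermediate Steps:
S(C) = 8 + C/2 (S(C) = 8 + (C + C)/4 = 8 + (2*C)/4 = 8 + C/2)
1/S(z) = 1/(8 + (½)*(-72)) = 1/(8 - 36) = 1/(-28) = -1/28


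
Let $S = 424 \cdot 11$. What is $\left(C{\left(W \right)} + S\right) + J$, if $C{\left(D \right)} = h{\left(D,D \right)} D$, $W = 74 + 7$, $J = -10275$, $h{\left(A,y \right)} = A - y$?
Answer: $-5611$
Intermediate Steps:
$W = 81$
$C{\left(D \right)} = 0$ ($C{\left(D \right)} = \left(D - D\right) D = 0 D = 0$)
$S = 4664$
$\left(C{\left(W \right)} + S\right) + J = \left(0 + 4664\right) - 10275 = 4664 - 10275 = -5611$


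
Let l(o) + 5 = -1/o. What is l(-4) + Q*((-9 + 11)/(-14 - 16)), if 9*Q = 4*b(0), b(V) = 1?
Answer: -2581/540 ≈ -4.7796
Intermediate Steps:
l(o) = -5 - 1/o
Q = 4/9 (Q = (4*1)/9 = (⅑)*4 = 4/9 ≈ 0.44444)
l(-4) + Q*((-9 + 11)/(-14 - 16)) = (-5 - 1/(-4)) + 4*((-9 + 11)/(-14 - 16))/9 = (-5 - 1*(-¼)) + 4*(2/(-30))/9 = (-5 + ¼) + 4*(2*(-1/30))/9 = -19/4 + (4/9)*(-1/15) = -19/4 - 4/135 = -2581/540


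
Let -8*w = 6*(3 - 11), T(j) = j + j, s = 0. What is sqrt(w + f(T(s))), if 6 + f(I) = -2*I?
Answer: 0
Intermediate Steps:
T(j) = 2*j
w = 6 (w = -3*(3 - 11)/4 = -3*(-8)/4 = -1/8*(-48) = 6)
f(I) = -6 - 2*I
sqrt(w + f(T(s))) = sqrt(6 + (-6 - 4*0)) = sqrt(6 + (-6 - 2*0)) = sqrt(6 + (-6 + 0)) = sqrt(6 - 6) = sqrt(0) = 0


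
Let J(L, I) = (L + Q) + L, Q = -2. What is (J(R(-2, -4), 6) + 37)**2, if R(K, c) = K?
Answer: 961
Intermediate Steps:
J(L, I) = -2 + 2*L (J(L, I) = (L - 2) + L = (-2 + L) + L = -2 + 2*L)
(J(R(-2, -4), 6) + 37)**2 = ((-2 + 2*(-2)) + 37)**2 = ((-2 - 4) + 37)**2 = (-6 + 37)**2 = 31**2 = 961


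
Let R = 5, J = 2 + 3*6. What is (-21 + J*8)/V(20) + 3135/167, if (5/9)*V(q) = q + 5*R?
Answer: 277148/13527 ≈ 20.488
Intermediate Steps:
J = 20 (J = 2 + 18 = 20)
V(q) = 45 + 9*q/5 (V(q) = 9*(q + 5*5)/5 = 9*(q + 25)/5 = 9*(25 + q)/5 = 45 + 9*q/5)
(-21 + J*8)/V(20) + 3135/167 = (-21 + 20*8)/(45 + (9/5)*20) + 3135/167 = (-21 + 160)/(45 + 36) + 3135*(1/167) = 139/81 + 3135/167 = 277148/13527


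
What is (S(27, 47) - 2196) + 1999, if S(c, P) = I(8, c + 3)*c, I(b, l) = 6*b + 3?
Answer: 1180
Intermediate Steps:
I(b, l) = 3 + 6*b
S(c, P) = 51*c (S(c, P) = (3 + 6*8)*c = (3 + 48)*c = 51*c)
(S(27, 47) - 2196) + 1999 = (51*27 - 2196) + 1999 = (1377 - 2196) + 1999 = -819 + 1999 = 1180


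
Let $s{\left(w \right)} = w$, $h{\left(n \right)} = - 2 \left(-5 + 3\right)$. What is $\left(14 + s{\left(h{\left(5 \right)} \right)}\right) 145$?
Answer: $2610$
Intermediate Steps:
$h{\left(n \right)} = 4$ ($h{\left(n \right)} = \left(-2\right) \left(-2\right) = 4$)
$\left(14 + s{\left(h{\left(5 \right)} \right)}\right) 145 = \left(14 + 4\right) 145 = 18 \cdot 145 = 2610$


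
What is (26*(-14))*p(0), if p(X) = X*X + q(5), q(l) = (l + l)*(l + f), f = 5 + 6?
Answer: -58240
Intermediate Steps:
f = 11
q(l) = 2*l*(11 + l) (q(l) = (l + l)*(l + 11) = (2*l)*(11 + l) = 2*l*(11 + l))
p(X) = 160 + X**2 (p(X) = X*X + 2*5*(11 + 5) = X**2 + 2*5*16 = X**2 + 160 = 160 + X**2)
(26*(-14))*p(0) = (26*(-14))*(160 + 0**2) = -364*(160 + 0) = -364*160 = -58240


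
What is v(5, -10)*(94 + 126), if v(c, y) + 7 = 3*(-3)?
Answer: -3520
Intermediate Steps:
v(c, y) = -16 (v(c, y) = -7 + 3*(-3) = -7 - 9 = -16)
v(5, -10)*(94 + 126) = -16*(94 + 126) = -16*220 = -3520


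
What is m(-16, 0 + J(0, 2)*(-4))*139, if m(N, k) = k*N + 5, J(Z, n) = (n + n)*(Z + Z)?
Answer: 695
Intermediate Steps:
J(Z, n) = 4*Z*n (J(Z, n) = (2*n)*(2*Z) = 4*Z*n)
m(N, k) = 5 + N*k (m(N, k) = N*k + 5 = 5 + N*k)
m(-16, 0 + J(0, 2)*(-4))*139 = (5 - 16*(0 + (4*0*2)*(-4)))*139 = (5 - 16*(0 + 0*(-4)))*139 = (5 - 16*(0 + 0))*139 = (5 - 16*0)*139 = (5 + 0)*139 = 5*139 = 695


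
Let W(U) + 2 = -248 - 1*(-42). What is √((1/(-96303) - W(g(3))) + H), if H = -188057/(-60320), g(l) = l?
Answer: √445252994956557917610/1452249240 ≈ 14.530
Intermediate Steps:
W(U) = -208 (W(U) = -2 + (-248 - 1*(-42)) = -2 + (-248 + 42) = -2 - 206 = -208)
H = 188057/60320 (H = -188057*(-1/60320) = 188057/60320 ≈ 3.1177)
√((1/(-96303) - W(g(3))) + H) = √((1/(-96303) - 1*(-208)) + 188057/60320) = √((-1/96303 + 208) + 188057/60320) = √(20031023/96303 + 188057/60320) = √(1226381760631/5808996960) = √445252994956557917610/1452249240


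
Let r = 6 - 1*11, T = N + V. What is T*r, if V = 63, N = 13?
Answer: -380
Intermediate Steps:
T = 76 (T = 13 + 63 = 76)
r = -5 (r = 6 - 11 = -5)
T*r = 76*(-5) = -380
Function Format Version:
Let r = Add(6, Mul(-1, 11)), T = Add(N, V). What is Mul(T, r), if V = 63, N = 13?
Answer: -380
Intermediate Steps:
T = 76 (T = Add(13, 63) = 76)
r = -5 (r = Add(6, -11) = -5)
Mul(T, r) = Mul(76, -5) = -380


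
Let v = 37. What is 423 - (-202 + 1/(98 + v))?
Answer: 84374/135 ≈ 624.99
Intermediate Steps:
423 - (-202 + 1/(98 + v)) = 423 - (-202 + 1/(98 + 37)) = 423 - (-202 + 1/135) = 423 - 1*(-27269/135) = 423 + 27269/135 = 84374/135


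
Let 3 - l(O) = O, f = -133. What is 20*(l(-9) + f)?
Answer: -2420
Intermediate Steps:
l(O) = 3 - O
20*(l(-9) + f) = 20*((3 - 1*(-9)) - 133) = 20*((3 + 9) - 133) = 20*(12 - 133) = 20*(-121) = -2420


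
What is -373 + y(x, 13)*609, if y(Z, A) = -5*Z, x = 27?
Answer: -82588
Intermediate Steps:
-373 + y(x, 13)*609 = -373 - 5*27*609 = -373 - 135*609 = -373 - 82215 = -82588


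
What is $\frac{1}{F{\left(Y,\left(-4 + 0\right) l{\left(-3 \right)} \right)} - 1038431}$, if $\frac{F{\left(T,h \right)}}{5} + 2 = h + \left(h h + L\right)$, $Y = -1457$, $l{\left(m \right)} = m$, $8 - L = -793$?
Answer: $- \frac{1}{1033656} \approx -9.6744 \cdot 10^{-7}$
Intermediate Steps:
$L = 801$ ($L = 8 - -793 = 8 + 793 = 801$)
$F{\left(T,h \right)} = 3995 + 5 h + 5 h^{2}$ ($F{\left(T,h \right)} = -10 + 5 \left(h + \left(h h + 801\right)\right) = -10 + 5 \left(h + \left(h^{2} + 801\right)\right) = -10 + 5 \left(h + \left(801 + h^{2}\right)\right) = -10 + 5 \left(801 + h + h^{2}\right) = -10 + \left(4005 + 5 h + 5 h^{2}\right) = 3995 + 5 h + 5 h^{2}$)
$\frac{1}{F{\left(Y,\left(-4 + 0\right) l{\left(-3 \right)} \right)} - 1038431} = \frac{1}{\left(3995 + 5 \left(-4 + 0\right) \left(-3\right) + 5 \left(\left(-4 + 0\right) \left(-3\right)\right)^{2}\right) - 1038431} = \frac{1}{\left(3995 + 5 \left(\left(-4\right) \left(-3\right)\right) + 5 \left(\left(-4\right) \left(-3\right)\right)^{2}\right) - 1038431} = \frac{1}{\left(3995 + 5 \cdot 12 + 5 \cdot 12^{2}\right) - 1038431} = \frac{1}{\left(3995 + 60 + 5 \cdot 144\right) - 1038431} = \frac{1}{\left(3995 + 60 + 720\right) - 1038431} = \frac{1}{4775 - 1038431} = \frac{1}{-1033656} = - \frac{1}{1033656}$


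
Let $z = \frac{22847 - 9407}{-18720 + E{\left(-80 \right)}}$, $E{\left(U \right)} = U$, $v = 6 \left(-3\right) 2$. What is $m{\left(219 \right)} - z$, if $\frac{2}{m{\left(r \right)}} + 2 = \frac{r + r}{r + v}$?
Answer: $\frac{16351}{2820} \approx 5.7982$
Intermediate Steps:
$v = -36$ ($v = \left(-18\right) 2 = -36$)
$m{\left(r \right)} = \frac{2}{-2 + \frac{2 r}{-36 + r}}$ ($m{\left(r \right)} = \frac{2}{-2 + \frac{r + r}{r - 36}} = \frac{2}{-2 + \frac{2 r}{-36 + r}}$)
$z = - \frac{168}{235}$ ($z = \frac{22847 - 9407}{-18720 - 80} = \frac{13440}{-18800} = 13440 \left(- \frac{1}{18800}\right) = - \frac{168}{235} \approx -0.71489$)
$m{\left(219 \right)} - z = \left(-1 + \frac{1}{36} \cdot 219\right) - - \frac{168}{235} = \left(-1 + \frac{73}{12}\right) + \frac{168}{235} = \frac{61}{12} + \frac{168}{235} = \frac{16351}{2820}$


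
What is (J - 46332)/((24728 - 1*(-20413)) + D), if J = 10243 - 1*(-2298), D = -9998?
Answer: -33791/35143 ≈ -0.96153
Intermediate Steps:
J = 12541 (J = 10243 + 2298 = 12541)
(J - 46332)/((24728 - 1*(-20413)) + D) = (12541 - 46332)/((24728 - 1*(-20413)) - 9998) = -33791/((24728 + 20413) - 9998) = -33791/(45141 - 9998) = -33791/35143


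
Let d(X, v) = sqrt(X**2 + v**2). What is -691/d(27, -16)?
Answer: -691*sqrt(985)/985 ≈ -22.017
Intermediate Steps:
-691/d(27, -16) = -691/sqrt(27**2 + (-16)**2) = -691/sqrt(729 + 256) = -691*sqrt(985)/985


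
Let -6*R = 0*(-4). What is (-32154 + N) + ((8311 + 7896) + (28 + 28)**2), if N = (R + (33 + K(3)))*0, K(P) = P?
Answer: -12811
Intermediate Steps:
R = 0 (R = -0*(-4) = -1/6*0 = 0)
N = 0 (N = (0 + (33 + 3))*0 = (0 + 36)*0 = 36*0 = 0)
(-32154 + N) + ((8311 + 7896) + (28 + 28)**2) = (-32154 + 0) + ((8311 + 7896) + (28 + 28)**2) = -32154 + (16207 + 56**2) = -32154 + (16207 + 3136) = -32154 + 19343 = -12811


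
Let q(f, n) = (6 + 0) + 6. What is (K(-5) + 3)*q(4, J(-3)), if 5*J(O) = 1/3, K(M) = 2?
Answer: 60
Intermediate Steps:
J(O) = 1/15 (J(O) = (1/5)/3 = (1/5)*(1/3) = 1/15)
q(f, n) = 12 (q(f, n) = 6 + 6 = 12)
(K(-5) + 3)*q(4, J(-3)) = (2 + 3)*12 = 5*12 = 60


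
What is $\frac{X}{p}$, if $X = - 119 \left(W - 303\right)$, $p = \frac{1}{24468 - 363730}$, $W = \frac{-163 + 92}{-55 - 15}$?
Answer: $- \frac{60959105053}{5} \approx -1.2192 \cdot 10^{10}$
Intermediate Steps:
$W = \frac{71}{70}$ ($W = - \frac{71}{-70} = \left(-71\right) \left(- \frac{1}{70}\right) = \frac{71}{70} \approx 1.0143$)
$p = - \frac{1}{339262}$ ($p = \frac{1}{-339262} = - \frac{1}{339262} \approx -2.9476 \cdot 10^{-6}$)
$X = \frac{359363}{10}$ ($X = - 119 \left(\frac{71}{70} - 303\right) = \left(-119\right) \left(- \frac{21139}{70}\right) = \frac{359363}{10} \approx 35936.0$)
$\frac{X}{p} = \frac{359363}{10 \left(- \frac{1}{339262}\right)} = \frac{359363}{10} \left(-339262\right) = - \frac{60959105053}{5}$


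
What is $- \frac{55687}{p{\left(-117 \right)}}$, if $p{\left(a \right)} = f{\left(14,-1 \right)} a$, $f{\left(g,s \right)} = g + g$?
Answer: $\frac{55687}{3276} \approx 16.998$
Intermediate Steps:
$f{\left(g,s \right)} = 2 g$
$p{\left(a \right)} = 28 a$ ($p{\left(a \right)} = 2 \cdot 14 a = 28 a$)
$- \frac{55687}{p{\left(-117 \right)}} = - \frac{55687}{28 \left(-117\right)} = - \frac{55687}{-3276} = - \frac{55687 \left(-1\right)}{3276} = \left(-1\right) \left(- \frac{55687}{3276}\right) = \frac{55687}{3276}$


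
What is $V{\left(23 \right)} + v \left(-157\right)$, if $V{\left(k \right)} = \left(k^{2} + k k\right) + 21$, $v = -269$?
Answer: $43312$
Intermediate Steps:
$V{\left(k \right)} = 21 + 2 k^{2}$ ($V{\left(k \right)} = \left(k^{2} + k^{2}\right) + 21 = 2 k^{2} + 21 = 21 + 2 k^{2}$)
$V{\left(23 \right)} + v \left(-157\right) = \left(21 + 2 \cdot 23^{2}\right) - -42233 = \left(21 + 2 \cdot 529\right) + 42233 = \left(21 + 1058\right) + 42233 = 1079 + 42233 = 43312$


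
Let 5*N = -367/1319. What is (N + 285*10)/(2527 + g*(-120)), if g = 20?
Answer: 18795383/837565 ≈ 22.440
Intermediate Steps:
N = -367/6595 (N = (-367/1319)/5 = (-367*1/1319)/5 = (⅕)*(-367/1319) = -367/6595 ≈ -0.055648)
(N + 285*10)/(2527 + g*(-120)) = (-367/6595 + 285*10)/(2527 + 20*(-120)) = (-367/6595 + 2850)/(2527 - 2400) = (18795383/6595)/127 = (18795383/6595)*(1/127) = 18795383/837565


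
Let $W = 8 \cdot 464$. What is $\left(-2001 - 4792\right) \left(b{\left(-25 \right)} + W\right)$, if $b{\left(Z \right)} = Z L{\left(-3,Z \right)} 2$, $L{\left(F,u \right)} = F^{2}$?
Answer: $-22158766$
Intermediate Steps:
$W = 3712$
$b{\left(Z \right)} = 18 Z$ ($b{\left(Z \right)} = Z \left(-3\right)^{2} \cdot 2 = Z 9 \cdot 2 = 9 Z 2 = 18 Z$)
$\left(-2001 - 4792\right) \left(b{\left(-25 \right)} + W\right) = \left(-2001 - 4792\right) \left(18 \left(-25\right) + 3712\right) = - 6793 \left(-450 + 3712\right) = \left(-6793\right) 3262 = -22158766$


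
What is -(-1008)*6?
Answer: 6048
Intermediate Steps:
-(-1008)*6 = -336*(-18) = 6048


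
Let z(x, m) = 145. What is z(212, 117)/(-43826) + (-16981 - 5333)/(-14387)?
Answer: 975847249/630524662 ≈ 1.5477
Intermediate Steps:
z(212, 117)/(-43826) + (-16981 - 5333)/(-14387) = 145/(-43826) + (-16981 - 5333)/(-14387) = 145*(-1/43826) - 22314*(-1/14387) = -145/43826 + 22314/14387 = 975847249/630524662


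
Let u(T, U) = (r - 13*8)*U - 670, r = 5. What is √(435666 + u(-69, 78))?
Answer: √427274 ≈ 653.66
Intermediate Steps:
u(T, U) = -670 - 99*U (u(T, U) = (5 - 13*8)*U - 670 = (5 - 104)*U - 670 = -99*U - 670 = -670 - 99*U)
√(435666 + u(-69, 78)) = √(435666 + (-670 - 99*78)) = √(435666 + (-670 - 7722)) = √(435666 - 8392) = √427274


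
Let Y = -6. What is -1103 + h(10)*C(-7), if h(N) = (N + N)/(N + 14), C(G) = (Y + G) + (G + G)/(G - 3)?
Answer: -3338/3 ≈ -1112.7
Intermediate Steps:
C(G) = -6 + G + 2*G/(-3 + G) (C(G) = (-6 + G) + (G + G)/(G - 3) = (-6 + G) + (2*G)/(-3 + G) = (-6 + G) + 2*G/(-3 + G) = -6 + G + 2*G/(-3 + G))
h(N) = 2*N/(14 + N) (h(N) = (2*N)/(14 + N) = 2*N/(14 + N))
-1103 + h(10)*C(-7) = -1103 + (2*10/(14 + 10))*((18 + (-7)² - 7*(-7))/(-3 - 7)) = -1103 + (2*10/24)*((18 + 49 + 49)/(-10)) = -1103 + (2*10*(1/24))*(-⅒*116) = -1103 + (⅚)*(-58/5) = -1103 - 29/3 = -3338/3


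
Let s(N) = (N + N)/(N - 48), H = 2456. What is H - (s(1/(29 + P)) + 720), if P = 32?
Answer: 5081274/2927 ≈ 1736.0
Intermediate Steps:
s(N) = 2*N/(-48 + N) (s(N) = (2*N)/(-48 + N) = 2*N/(-48 + N))
H - (s(1/(29 + P)) + 720) = 2456 - (2/((29 + 32)*(-48 + 1/(29 + 32))) + 720) = 2456 - (2/(61*(-48 + 1/61)) + 720) = 2456 - (2*(1/61)/(-48 + 1/61) + 720) = 2456 - (2*(1/61)/(-2927/61) + 720) = 2456 - (2*(1/61)*(-61/2927) + 720) = 2456 - (-2/2927 + 720) = 2456 - 1*2107438/2927 = 2456 - 2107438/2927 = 5081274/2927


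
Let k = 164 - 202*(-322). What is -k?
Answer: -65208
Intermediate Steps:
k = 65208 (k = 164 + 65044 = 65208)
-k = -1*65208 = -65208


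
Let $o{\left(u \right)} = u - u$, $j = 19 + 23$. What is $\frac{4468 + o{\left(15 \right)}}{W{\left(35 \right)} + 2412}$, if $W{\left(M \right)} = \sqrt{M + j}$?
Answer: $\frac{10776816}{5817667} - \frac{4468 \sqrt{77}}{5817667} \approx 1.8457$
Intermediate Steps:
$j = 42$
$W{\left(M \right)} = \sqrt{42 + M}$ ($W{\left(M \right)} = \sqrt{M + 42} = \sqrt{42 + M}$)
$o{\left(u \right)} = 0$
$\frac{4468 + o{\left(15 \right)}}{W{\left(35 \right)} + 2412} = \frac{4468 + 0}{\sqrt{42 + 35} + 2412} = \frac{4468}{\sqrt{77} + 2412} = \frac{4468}{2412 + \sqrt{77}}$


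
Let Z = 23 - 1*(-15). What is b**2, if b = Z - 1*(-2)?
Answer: 1600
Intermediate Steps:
Z = 38 (Z = 23 + 15 = 38)
b = 40 (b = 38 - 1*(-2) = 38 + 2 = 40)
b**2 = 40**2 = 1600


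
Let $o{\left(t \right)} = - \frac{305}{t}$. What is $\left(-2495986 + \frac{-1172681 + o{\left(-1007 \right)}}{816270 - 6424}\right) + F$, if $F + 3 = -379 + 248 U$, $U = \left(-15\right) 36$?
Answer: $- \frac{63089420413147}{23985733} \approx -2.6303 \cdot 10^{6}$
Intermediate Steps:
$U = -540$
$F = -134302$ ($F = -3 + \left(-379 + 248 \left(-540\right)\right) = -3 - 134299 = -134302$)
$\left(-2495986 + \frac{-1172681 + o{\left(-1007 \right)}}{816270 - 6424}\right) + F = \left(-2495986 + \frac{-1172681 - \frac{305}{-1007}}{816270 - 6424}\right) - 134302 = \left(-2495986 + \frac{-1172681 - - \frac{305}{1007}}{809846}\right) - 134302 = \left(-2495986 + \left(-1172681 + \frac{305}{1007}\right) \frac{1}{809846}\right) - 134302 = \left(-2495986 - \frac{34732043}{23985733}\right) - 134302 = - \frac{59868088499781}{23985733} - 134302 = - \frac{63089420413147}{23985733}$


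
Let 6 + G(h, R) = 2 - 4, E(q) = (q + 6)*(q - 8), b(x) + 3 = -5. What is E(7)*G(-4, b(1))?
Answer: 104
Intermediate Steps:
b(x) = -8 (b(x) = -3 - 5 = -8)
E(q) = (-8 + q)*(6 + q) (E(q) = (6 + q)*(-8 + q) = (-8 + q)*(6 + q))
G(h, R) = -8 (G(h, R) = -6 + (2 - 4) = -6 - 2 = -8)
E(7)*G(-4, b(1)) = (-48 + 7² - 2*7)*(-8) = (-48 + 49 - 14)*(-8) = -13*(-8) = 104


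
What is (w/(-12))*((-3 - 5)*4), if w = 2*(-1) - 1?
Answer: -8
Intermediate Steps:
w = -3 (w = -2 - 1 = -3)
(w/(-12))*((-3 - 5)*4) = (-3/(-12))*((-3 - 5)*4) = (-1/12*(-3))*(-8*4) = (1/4)*(-32) = -8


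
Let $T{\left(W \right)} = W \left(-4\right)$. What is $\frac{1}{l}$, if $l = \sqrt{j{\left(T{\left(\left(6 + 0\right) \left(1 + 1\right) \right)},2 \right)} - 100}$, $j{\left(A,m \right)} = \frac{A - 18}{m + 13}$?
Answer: $- \frac{i \sqrt{290}}{174} \approx - 0.09787 i$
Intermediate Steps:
$T{\left(W \right)} = - 4 W$
$j{\left(A,m \right)} = \frac{-18 + A}{13 + m}$
$l = \frac{3 i \sqrt{290}}{5}$ ($l = \sqrt{\frac{-18 - 4 \left(6 + 0\right) \left(1 + 1\right)}{13 + 2} - 100} = \sqrt{\frac{-18 - 4 \cdot 6 \cdot 2}{15} - 100} = \sqrt{\frac{-18 - 48}{15} - 100} = \sqrt{\frac{1}{15} \left(-66\right) - 100} = \sqrt{- \frac{22}{5} - 100} = \sqrt{- \frac{522}{5}} = \frac{3 i \sqrt{290}}{5} \approx 10.218 i$)
$\frac{1}{l} = \frac{1}{\frac{3}{5} i \sqrt{290}} = - \frac{i \sqrt{290}}{174}$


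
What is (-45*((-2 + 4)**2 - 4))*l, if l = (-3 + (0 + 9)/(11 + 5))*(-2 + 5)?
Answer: 0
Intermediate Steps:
l = -117/16 (l = (-3 + 9/16)*3 = -39/16*3 = -117/16 ≈ -7.3125)
(-45*((-2 + 4)**2 - 4))*l = -45*((-2 + 4)**2 - 4)*(-117/16) = -45*(2**2 - 4)*(-117/16) = -45*(4 - 4)*(-117/16) = -0*(-117/16) = -45*0*(-117/16) = 0*(-117/16) = 0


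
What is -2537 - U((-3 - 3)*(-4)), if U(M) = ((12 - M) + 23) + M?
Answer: -2572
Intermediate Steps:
U(M) = 35 (U(M) = (35 - M) + M = 35)
-2537 - U((-3 - 3)*(-4)) = -2537 - 1*35 = -2537 - 35 = -2572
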